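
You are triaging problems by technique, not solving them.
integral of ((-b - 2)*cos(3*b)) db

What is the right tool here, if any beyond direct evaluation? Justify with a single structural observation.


Technique: integration by parts — differentiate -b - 2, integrate cos(3*b): each pass lowers the polynomial degree, so parts terminates.


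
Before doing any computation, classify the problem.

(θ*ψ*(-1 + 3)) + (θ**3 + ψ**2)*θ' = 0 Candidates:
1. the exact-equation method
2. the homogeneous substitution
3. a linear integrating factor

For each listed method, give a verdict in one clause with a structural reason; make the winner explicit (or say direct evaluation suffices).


Verdict: the exact-equation method — equality of cross partials is the green light — assemble the potential function term by term.
- the exact-equation method — yes, a natural case for it.
- the homogeneous substitution — the slope does not depend on the ratio of the variables alone.
- a linear integrating factor: the unknown enters nonlinearly (through a power, a denominator, or a transcendental function), which the linear integrating-factor recipe cannot absorb as-is — any repair would come from a preliminary substitution, not the factor.


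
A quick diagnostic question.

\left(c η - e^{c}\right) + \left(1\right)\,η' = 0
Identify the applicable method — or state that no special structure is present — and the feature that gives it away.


Verdict: a linear integrating factor — linear in the unknown with genuine forcing: multiply through by the exponential of the integrated coefficient and the left side closes into one derivative.


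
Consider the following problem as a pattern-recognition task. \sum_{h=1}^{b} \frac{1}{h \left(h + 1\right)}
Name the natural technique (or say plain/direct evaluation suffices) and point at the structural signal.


Technique: telescoping — rewrite \frac{1}{h \left(h + 1\right)} as simple fractions and successive terms eat each other — only the edges survive.


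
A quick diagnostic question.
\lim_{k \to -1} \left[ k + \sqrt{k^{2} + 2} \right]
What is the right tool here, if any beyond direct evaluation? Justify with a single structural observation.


Diagnosis: no special technique — the expression is continuous at the evaluation point — substitute directly; no indeterminate form appears.


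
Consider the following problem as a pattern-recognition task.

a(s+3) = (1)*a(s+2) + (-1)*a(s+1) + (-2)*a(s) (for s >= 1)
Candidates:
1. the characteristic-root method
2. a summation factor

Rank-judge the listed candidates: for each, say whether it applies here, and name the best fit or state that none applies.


Diagnosis: the characteristic-root method — linear, homogeneous, constant coefficients: solutions of the form r^s exist — find the roots of the characteristic polynomial.
- the characteristic-root method — yes — fits the structure here.
- a summation factor: a summation factor telescopes one-step recursions; this one carries higher-order memory.


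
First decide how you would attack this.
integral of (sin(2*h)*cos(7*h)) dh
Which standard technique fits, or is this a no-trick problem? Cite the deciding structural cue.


Technique: a trigonometric identity — two different frequencies multiply in sin(2*h)*cos(7*h); the product-to-sum formula separates them.


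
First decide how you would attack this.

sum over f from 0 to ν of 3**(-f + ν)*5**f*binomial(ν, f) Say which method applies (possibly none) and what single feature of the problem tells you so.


Technique: the binomial theorem — the binomial coefficients weight matched powers of 5 and 3, which is exactly the expansion of a binomial power.


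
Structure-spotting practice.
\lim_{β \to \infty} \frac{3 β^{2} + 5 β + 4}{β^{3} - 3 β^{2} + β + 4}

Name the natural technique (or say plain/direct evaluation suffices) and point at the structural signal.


Technique: dominant-term comparison — as β grows, only the highest-degree terms matter — compare leading terms and read the limit off. As a single quotient, the ∞/∞ shape would yield to repeated differentiation as well — the growth comparison gets there in one look.


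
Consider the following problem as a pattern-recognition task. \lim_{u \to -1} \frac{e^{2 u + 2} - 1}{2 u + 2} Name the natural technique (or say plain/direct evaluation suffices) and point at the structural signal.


Verdict: l'Hôpital's rule (0/0) — both numerator and denominator vanish at -1: the genuine 0/0 indeterminate that l'Hôpital exists for. A local series expansion at the point resolves it as well; the rule is the packaged version of that step.


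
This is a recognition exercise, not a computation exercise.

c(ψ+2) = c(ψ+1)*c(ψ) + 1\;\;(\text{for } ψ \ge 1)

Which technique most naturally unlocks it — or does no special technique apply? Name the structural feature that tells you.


Technique: no special technique — nonlinear feedback in the recursion rules out every root- or factor-based technique.


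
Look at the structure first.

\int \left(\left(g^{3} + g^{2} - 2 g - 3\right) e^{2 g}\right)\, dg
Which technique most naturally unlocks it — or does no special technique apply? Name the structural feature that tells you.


Technique: integration by parts — g^{3} + g^{2} - 2 g - 3 dies after finitely many derivatives while e^{2 g} cycles under integration — the tabular/parts setup.


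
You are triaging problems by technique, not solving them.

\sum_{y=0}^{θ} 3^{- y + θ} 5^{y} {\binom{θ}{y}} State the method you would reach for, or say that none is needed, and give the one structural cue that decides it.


Best approach: the binomial theorem — {\binom{θ}{y}} weighting matched powers of 5 and 3 is the expanded form of (5 + 3)^θ — fold it back up.


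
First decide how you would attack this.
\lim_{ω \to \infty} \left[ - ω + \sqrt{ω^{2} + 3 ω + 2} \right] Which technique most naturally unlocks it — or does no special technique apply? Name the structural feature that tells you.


Verdict: conjugate multiplication — this difference gives up after one conjugate multiplication — the radical structure cancels against its conjugate.


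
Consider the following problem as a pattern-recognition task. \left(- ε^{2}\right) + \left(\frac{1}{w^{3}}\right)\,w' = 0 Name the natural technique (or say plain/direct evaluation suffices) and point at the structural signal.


Best approach: separation of variables — one side of the product carries the independent variable, the other the unknown — the textbook separation shape. One could also solve this as an exact equation; with each coefficient in its own variable, separating is the same work with fewer steps.


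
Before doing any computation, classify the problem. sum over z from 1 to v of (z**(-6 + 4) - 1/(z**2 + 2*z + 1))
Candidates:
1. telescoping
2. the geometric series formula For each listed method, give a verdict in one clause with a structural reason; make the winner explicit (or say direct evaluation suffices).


Verdict: telescoping — the piece each term subtracts is z**(-6 + 4) advanced by one index, and it reappears with a plus sign leading the following term — the sum collapses to its boundary terms.
- telescoping — a fit — the right tool for this form.
- the geometric series formula — the ratio of consecutive terms depends on the index.


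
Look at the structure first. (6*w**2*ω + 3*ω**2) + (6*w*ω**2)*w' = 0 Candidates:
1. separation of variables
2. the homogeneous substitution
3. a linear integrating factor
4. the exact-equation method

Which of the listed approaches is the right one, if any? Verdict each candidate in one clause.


Best approach: the exact-equation method — this form is already the differential of something: the matching mixed partials of 6*w**2*ω + 3*ω**2 and 6*w*ω**2 prove it.
- separation of variables — the two dependences are entangled, not a clean product of one-variable pieces.
- the homogeneous substitution — the ratio of the variables does not determine the slope.
- a linear integrating factor — a nonlinear term in the unknown puts this outside the integrating-factor template.
- the exact-equation method: yes — fits the structure here.


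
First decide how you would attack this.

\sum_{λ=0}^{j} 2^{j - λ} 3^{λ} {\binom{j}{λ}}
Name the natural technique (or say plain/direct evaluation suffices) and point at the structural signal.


Diagnosis: the binomial theorem — the summand is term λ of a binomial expansion in 3 and 2; the whole sum is a single power.


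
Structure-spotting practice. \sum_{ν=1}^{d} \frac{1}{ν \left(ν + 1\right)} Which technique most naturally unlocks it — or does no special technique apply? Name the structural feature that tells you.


Best approach: telescoping — poles of \frac{1}{ν \left(ν + 1\right)} differ by an integer, the telltale of a telescoping partial-fraction sum.


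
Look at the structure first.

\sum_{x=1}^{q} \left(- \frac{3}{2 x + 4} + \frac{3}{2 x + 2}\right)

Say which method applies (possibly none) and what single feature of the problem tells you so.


Technique: telescoping — a difference of consecutive values of one function (\frac{3}{2 x + 2} at one index and the next) — telescoping by construction.


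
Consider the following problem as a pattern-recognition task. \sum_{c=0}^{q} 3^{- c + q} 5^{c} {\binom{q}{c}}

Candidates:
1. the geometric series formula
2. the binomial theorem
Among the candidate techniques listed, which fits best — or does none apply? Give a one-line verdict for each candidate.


Technique: the binomial theorem — the binomial coefficients weight matched powers of 5 and 3, which is exactly the expansion of a binomial power.
- the geometric series formula: the term-to-term ratio drifts with the index — the one thing the geometric formula cannot absorb.
- the binomial theorem: applies; the problem has the shape this method handles.


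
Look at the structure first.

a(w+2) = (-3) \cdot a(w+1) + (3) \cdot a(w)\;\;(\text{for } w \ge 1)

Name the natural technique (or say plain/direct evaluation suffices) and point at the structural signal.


Diagnosis: the characteristic-root method — fixed numeric weights on consecutive terms and no forcing term added: the root method in its home territory.


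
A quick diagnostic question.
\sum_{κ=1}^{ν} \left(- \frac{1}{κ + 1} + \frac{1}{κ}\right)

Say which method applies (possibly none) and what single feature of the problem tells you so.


Diagnosis: telescoping — the summand is built as \frac{1}{κ} minus its own successor — adjacent terms annihilate down the line.


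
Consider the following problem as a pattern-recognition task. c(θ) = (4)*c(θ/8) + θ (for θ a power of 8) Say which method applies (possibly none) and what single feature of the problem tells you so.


Diagnosis: the master substitution — the index is divided (θ/8), not shifted — substitute θ = 8^m to straighten it into a shift recurrence.


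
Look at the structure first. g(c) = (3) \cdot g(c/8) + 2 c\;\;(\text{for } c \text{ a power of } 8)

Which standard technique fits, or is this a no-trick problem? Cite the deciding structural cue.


Method: the master substitution — the argument shrinks by the factor 8, so measure the index on a logarithmic scale and the recursion becomes a shift.


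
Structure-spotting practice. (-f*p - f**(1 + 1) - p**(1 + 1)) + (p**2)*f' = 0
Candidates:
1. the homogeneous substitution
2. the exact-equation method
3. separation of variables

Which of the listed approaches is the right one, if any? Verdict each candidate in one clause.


Verdict: the homogeneous substitution — the slope's numerator and denominator have matching total degree, so it depends only on f/p and the ratio substitution collapses it.
- the homogeneous substitution: applies; the problem has the shape this method handles.
- the exact-equation method — exactness fails on the nose — the mixed partials do not match.
- separation of variables — the two dependences are entangled, not a clean product of one-variable pieces.


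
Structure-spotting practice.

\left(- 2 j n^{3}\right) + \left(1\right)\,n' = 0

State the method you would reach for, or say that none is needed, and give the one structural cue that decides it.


Method: separation of variables — separating collects all n-dependence with the derivative and leaves all j-dependence opposite: variables separate.


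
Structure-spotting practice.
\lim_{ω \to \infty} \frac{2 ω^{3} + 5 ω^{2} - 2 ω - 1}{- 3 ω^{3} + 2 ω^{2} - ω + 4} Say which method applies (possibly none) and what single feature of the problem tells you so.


Technique: dominant-term comparison — growth-rate triage: the leading powers of ω decide the limit, everything else is noise. Differentiating the expression as a single quotient would eventually settle it as well; matching dominant growth settles it immediately.


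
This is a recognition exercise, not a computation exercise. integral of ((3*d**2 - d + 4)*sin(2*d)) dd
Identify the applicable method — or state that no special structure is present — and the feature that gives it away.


Best approach: integration by parts — a polynomial 3*d**2 - d + 4 against the kernel sin(2*d) is the signature bounded-ladder case for integration by parts.


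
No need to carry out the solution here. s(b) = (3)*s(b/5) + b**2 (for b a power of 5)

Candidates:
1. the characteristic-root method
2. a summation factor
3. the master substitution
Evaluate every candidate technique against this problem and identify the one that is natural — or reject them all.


Diagnosis: the master substitution — the index is divided (b/5), not shifted — substitute b = 5^m to straighten it into a shift recurrence.
- the characteristic-root method: the recursion divides its index rather than shifting it — outside the constant-shift family the root method covers.
- a summation factor — the recursion divides its index rather than shifting it — there is no previous-term chain for a summation factor to telescope.
- the master substitution — yes, a natural case for it.


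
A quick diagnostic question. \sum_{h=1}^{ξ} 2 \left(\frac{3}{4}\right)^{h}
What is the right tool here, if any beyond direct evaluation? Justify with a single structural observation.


Verdict: the geometric series formula — term-over-term division gives \frac{3}{4} every time — index-free ratio, geometric sum formula applies.


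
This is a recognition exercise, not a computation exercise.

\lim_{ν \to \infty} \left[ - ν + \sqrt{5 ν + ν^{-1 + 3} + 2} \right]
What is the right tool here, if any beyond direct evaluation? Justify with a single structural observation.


Diagnosis: conjugate multiplication — two divergent pieces with a minus sign between them and a radical in the mix: rationalize \sqrt{5 ν + ν^{-1 + 3} + 2} - ν before any limit law applies.


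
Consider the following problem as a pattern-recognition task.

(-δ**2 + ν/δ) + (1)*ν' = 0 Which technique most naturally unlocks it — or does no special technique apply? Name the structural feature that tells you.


Diagnosis: a linear integrating factor — the unknown enters only to the first power against a nonzero forcing term — the integrating-factor template applies directly.


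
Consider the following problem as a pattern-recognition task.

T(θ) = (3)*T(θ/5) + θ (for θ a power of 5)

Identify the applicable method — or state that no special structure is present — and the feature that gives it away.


Technique: the master substitution — the call at θ/5 makes this multiplicative recursion; the master-style substitution converts it to additive.


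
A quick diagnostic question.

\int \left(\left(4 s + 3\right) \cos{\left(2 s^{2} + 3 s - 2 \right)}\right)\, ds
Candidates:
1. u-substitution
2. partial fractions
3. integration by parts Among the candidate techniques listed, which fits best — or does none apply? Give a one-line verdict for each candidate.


Best approach: u-substitution — 4 s + 3 matches the derivative of 2 s^{2} + 3 s - 2 up to a constant; with u = 2 s^{2} + 3 s - 2 the whole integrand folds into a function of u alone.
- u-substitution — yes — fits the structure here.
- partial fractions — there is no rational-function structure to decompose.
- integration by parts: the non-polynomial partner is not one of the parts kernels — exp, sine, or cosine with a degree-1 argument, or a logarithm.


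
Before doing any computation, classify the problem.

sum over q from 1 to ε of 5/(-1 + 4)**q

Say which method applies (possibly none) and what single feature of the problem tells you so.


Verdict: the geometric series formula — consecutive terms stand in a fixed index-free ratio — the geometric sum formula closes it.


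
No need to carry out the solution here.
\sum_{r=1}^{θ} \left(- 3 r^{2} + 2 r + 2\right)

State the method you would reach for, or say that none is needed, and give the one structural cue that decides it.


Diagnosis: no special technique — the summand is a plain polynomial in r (expanding first if it arrives factored); standard power-sum formulas evaluate it term by term.


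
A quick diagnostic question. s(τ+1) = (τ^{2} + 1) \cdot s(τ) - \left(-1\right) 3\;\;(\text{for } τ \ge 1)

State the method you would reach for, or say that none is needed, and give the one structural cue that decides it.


Best approach: a summation factor — normalize by the running product of τ^{2} + 1: the left side becomes a difference, and differences sum.


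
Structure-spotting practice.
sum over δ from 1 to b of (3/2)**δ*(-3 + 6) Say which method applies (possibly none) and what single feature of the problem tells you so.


Verdict: the geometric series formula — each term is 3/2 times the previous one, so the geometric-series formula applies directly.


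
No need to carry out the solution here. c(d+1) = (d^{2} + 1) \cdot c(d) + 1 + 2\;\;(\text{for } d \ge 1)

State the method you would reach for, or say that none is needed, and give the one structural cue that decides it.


Verdict: a summation factor — rescale the sequence by the product of the weights d^{2} + 1 so far — the recurrence collapses to a plain running sum.


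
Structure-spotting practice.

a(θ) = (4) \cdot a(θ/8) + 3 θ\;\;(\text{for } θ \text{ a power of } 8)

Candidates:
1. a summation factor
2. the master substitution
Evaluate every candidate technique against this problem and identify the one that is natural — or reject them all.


Method: the master substitution — the argument shrinks by the factor 8, so measure the index on a logarithmic scale and the recursion becomes a shift.
- a summation factor — the recursion divides its index rather than shifting it — there is no previous-term chain for a summation factor to telescope.
- the master substitution — applies; the problem has the shape this method handles.


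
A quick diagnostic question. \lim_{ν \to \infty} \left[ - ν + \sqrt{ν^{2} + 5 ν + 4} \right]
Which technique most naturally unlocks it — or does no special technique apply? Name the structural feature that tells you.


Verdict: conjugate multiplication — neither \sqrt{ν^{2} + 5 ν + 4} nor ν converges alone, so rewrite their difference as a conjugate-rationalized quotient first.


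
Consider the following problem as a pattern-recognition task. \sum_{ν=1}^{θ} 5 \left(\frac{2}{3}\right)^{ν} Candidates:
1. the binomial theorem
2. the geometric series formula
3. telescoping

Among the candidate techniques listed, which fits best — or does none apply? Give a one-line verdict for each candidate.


Diagnosis: the geometric series formula — consecutive terms stand in a fixed index-free ratio — the geometric sum formula closes it.
- the binomial theorem: no binomial coefficients pair with matched powers.
- the geometric series formula: applicable, and directly so.
- telescoping — the terms as presented offer no neighboring cancellation — a telescoping rewrite may exist, but the displayed structure does not hand one over.


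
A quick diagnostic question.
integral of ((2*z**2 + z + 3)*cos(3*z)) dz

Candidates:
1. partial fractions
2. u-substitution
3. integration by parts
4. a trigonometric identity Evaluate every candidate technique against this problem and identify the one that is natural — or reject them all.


Best approach: integration by parts — a polynomial 2*z**2 + z + 3 against the kernel cos(3*z) is the signature bounded-ladder case for integration by parts.
- partial fractions — the expression is not a ratio of polynomials that decomposes further.
- u-substitution — no subexpression of the integrand pairs with its own derivative as a factor — individual terms may offer their own substitutions, but any change of variable covering the whole integral would have to be constructed from outside the expression.
- integration by parts: yes, a natural case for it.
- a trigonometric identity: no identity rewrites this into an easier trigonometric form.


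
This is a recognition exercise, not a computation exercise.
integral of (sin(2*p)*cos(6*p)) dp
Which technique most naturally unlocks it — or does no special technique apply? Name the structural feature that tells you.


Verdict: a trigonometric identity — two different frequencies multiply in sin(2*p)*cos(6*p); the product-to-sum formula separates them.


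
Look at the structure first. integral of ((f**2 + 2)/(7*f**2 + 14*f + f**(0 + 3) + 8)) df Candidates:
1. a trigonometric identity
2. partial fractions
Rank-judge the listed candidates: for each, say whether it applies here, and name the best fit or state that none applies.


Technique: partial fractions — the bottom factors while the top stays lower-degree — split into simple fractions and integrate piece by piece.
- a trigonometric identity: no sine or cosine appears, so there is nothing for a trigonometric identity to act on.
- partial fractions — a fit — the right tool for this form.


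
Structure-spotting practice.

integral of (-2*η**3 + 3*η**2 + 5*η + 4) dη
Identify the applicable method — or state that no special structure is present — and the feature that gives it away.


Best approach: no special technique — the integrand is a sum of constant multiples of powers of η — integrate term by term.


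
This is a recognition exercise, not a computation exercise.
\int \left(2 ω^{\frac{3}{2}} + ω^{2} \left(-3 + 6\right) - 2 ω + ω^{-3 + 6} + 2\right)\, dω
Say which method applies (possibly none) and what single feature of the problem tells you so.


Best approach: no special technique — scan for structure and find none: constant multiples of powers of ω, integrate directly.


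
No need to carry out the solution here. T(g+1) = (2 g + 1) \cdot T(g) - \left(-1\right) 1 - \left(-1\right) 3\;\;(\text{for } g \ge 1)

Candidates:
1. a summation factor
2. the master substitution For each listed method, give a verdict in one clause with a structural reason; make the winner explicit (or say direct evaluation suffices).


Best approach: a summation factor — normalize by the running product of 2 g + 1: the left side becomes a difference, and differences sum.
- a summation factor — yes, a natural case for it.
- the master substitution — this is shift-type recursion, outside the divide-and-conquer template.


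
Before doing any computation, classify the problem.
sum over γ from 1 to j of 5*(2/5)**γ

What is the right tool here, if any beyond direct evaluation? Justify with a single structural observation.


Diagnosis: the geometric series formula — the ratio of consecutive terms is the constant 2/5, independent of the index — a geometric sum.


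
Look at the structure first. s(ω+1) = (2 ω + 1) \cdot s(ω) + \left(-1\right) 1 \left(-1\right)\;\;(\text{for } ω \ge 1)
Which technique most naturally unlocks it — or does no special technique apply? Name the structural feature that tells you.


Method: a summation factor — the coefficient 2 ω + 1 drifts with the index, so no fixed root exists; normalizing by the cumulative product telescopes it.


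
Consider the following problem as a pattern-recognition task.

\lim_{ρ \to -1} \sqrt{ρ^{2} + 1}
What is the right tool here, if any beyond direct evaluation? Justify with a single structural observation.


Method: no special technique — no zero denominators, no indeterminate clash at -1 — substitute and read off the value.


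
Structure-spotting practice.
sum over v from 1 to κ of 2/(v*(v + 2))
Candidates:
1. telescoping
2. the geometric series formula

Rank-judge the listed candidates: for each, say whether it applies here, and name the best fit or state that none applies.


Diagnosis: telescoping — 2/(v*(v + 2)) hides a difference of shifted reciprocals — decompose it and the middle of the sum vanishes.
- telescoping — yes, a natural case for it.
- the geometric series formula — the term-to-term ratio changes with the index, so the geometric formula cannot close it.


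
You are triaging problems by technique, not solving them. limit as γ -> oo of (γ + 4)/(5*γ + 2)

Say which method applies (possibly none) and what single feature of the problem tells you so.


Diagnosis: dominant-term comparison — divide by the highest power of γ present: lower-order terms vanish and the dominant ratio remains. Differentiating the expression as a single quotient would eventually settle it as well; matching dominant growth settles it immediately.


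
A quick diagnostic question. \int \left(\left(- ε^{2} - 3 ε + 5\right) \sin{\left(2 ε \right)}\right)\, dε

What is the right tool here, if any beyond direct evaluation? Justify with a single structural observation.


Method: integration by parts — a polynomial factor - ε^{2} - 3 ε + 5 multiplies \sin{\left(2 ε \right)}; differentiating - ε^{2} - 3 ε + 5 lowers its degree while \sin{\left(2 ε \right)} integrates cleanly, so parts wins.


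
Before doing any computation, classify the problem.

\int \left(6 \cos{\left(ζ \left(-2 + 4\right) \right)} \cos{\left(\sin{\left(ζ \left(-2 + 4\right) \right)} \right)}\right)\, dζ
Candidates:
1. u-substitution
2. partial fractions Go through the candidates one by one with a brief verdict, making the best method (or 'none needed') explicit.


Verdict: u-substitution — structure check: outer function, inner expression \sin{\left(ζ \left(-2 + 4\right) \right)}, inner derivative as a factor — the classic u = \sin{\left(ζ \left(-2 + 4\right) \right)} pattern.
- u-substitution: applies; the problem has the shape this method handles.
- partial fractions — there is no rational-function structure to decompose.


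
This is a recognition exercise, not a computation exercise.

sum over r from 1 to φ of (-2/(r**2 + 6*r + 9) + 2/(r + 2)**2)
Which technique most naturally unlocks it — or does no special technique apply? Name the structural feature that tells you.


Verdict: telescoping — the summand is 2/(r + 2)**2 minus the same expression shifted by one, so consecutive terms cancel in pairs.


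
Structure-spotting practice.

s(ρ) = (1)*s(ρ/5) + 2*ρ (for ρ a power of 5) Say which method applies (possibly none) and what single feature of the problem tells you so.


Technique: the master substitution — the argument ρ/5 divides the index by 5; the standard ρ = 5^m substitution converts it to a constant-shift recurrence.


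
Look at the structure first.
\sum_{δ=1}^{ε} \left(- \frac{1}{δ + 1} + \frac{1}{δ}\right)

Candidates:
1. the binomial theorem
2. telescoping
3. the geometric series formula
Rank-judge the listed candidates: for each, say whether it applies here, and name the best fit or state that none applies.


Technique: telescoping — the piece each term subtracts is \frac{1}{δ} advanced by one index, and it reappears with a plus sign leading the following term — the sum collapses to its boundary terms.
- the binomial theorem — the summand does not match any term pattern of an expanded binomial power.
- telescoping: a fit — the right tool for this form.
- the geometric series formula: the term-to-term ratio changes with the index, so the geometric formula cannot close it.


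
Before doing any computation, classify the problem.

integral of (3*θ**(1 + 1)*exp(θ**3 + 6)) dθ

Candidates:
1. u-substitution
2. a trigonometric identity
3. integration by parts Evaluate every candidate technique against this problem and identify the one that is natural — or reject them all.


Diagnosis: u-substitution — everything non-trivial happens through the inner expression θ**3 + 6, and its derivative accounts for the remaining factor up to a constant, so set u = θ**3 + 6.
- u-substitution — yes, a natural case for it.
- a trigonometric identity: no sine or cosine appears, so there is nothing for a trigonometric identity to act on.
- integration by parts: a polynomial factor is present, but its partner is not an exp, sine, or cosine of a degree-1 argument, nor a logarithm.


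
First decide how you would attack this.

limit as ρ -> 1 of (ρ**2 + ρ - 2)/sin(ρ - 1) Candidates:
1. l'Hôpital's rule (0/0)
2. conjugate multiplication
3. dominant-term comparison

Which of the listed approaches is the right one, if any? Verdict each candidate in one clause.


Diagnosis: l'Hôpital's rule (0/0) — substituting 1 gives 0 over 0; differentiate top and bottom once and re-evaluate. One could equally expand both pieces locally and compare leading terms; the rule does that in one stroke.
- l'Hôpital's rule (0/0) — yes, a natural case for it.
- conjugate multiplication: multiplying by a conjugate would not remove any indeterminacy here.
- dominant-term comparison: no ranking of term growth rates resolves the limit here.


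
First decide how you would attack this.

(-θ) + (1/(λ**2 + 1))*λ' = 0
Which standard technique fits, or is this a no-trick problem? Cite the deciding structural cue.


Technique: separation of variables — one side of the product carries the independent variable, the other the unknown — the textbook separation shape. One could also solve this as an exact equation; with each coefficient in its own variable, separating is the same work with fewer steps.


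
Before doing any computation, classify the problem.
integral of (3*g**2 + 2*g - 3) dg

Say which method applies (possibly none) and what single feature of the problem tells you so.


Method: no special technique — the integrand is a sum of constant multiples of powers of g — integrate term by term.


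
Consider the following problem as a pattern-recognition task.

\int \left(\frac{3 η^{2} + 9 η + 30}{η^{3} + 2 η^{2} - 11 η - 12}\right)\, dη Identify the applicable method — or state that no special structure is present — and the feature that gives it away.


Verdict: partial fractions — rational integrand, reducible denominator η^{3} + 2 η^{2} - 11 η - 12: decompose first, integrate second.


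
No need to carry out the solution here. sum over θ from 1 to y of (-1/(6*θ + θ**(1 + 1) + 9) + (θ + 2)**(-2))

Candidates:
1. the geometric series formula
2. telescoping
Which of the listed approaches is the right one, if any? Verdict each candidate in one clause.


Diagnosis: telescoping — a difference of consecutive values of one function ((θ + 2)**(-2) at one index and the next) — telescoping by construction.
- the geometric series formula: there is no constant term-to-term ratio.
- telescoping: yes, a natural case for it.


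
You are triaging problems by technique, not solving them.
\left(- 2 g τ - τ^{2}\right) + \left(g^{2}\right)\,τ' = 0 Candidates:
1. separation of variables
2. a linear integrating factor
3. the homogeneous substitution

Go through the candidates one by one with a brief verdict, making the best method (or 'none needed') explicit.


Best approach: the homogeneous substitution — the slope is degree-zero homogeneous: the ratio substitution v = τ/g collapses it. This doubles as a Bernoulli equation in the unknown as written; the homogeneous route needs no setup at all.
- separation of variables — the two dependences do not factor apart.
- a linear integrating factor: the unknown enters nonlinearly (through a power, a denominator, or a transcendental function), which the linear integrating-factor recipe cannot absorb as-is — any repair would come from a preliminary substitution, not the factor.
- the homogeneous substitution: applicable, and directly so.


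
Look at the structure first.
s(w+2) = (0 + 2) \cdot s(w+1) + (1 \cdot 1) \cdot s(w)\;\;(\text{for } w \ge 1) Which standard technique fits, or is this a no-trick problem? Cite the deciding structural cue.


Diagnosis: the characteristic-root method — every coefficient is a fixed number and the forcing is zero — substitute r^w and read off the root equation.


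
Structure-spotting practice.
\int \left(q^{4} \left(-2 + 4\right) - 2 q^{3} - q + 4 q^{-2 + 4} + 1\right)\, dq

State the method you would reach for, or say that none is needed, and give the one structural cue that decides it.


Method: no special technique — a term-by-term power-rule job in q; no substitution or rearrangement earns its keep here.


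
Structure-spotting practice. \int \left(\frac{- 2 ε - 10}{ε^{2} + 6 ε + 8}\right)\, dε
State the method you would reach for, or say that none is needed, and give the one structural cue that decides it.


Verdict: partial fractions — the bottom, ε^{2} + 6 ε + 8, comes apart into simple factors, and a proper rational function over split factors decomposes.


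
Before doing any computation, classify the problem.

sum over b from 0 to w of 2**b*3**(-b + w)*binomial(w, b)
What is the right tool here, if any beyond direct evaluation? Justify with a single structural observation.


Best approach: the binomial theorem — binomial coefficients against complementary powers of 2 and 3: recognize the binomial expansion and resum.


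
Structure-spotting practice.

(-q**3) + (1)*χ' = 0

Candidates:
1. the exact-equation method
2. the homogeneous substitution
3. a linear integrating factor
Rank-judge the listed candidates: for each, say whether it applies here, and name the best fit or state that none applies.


Diagnosis: no special technique — with χ absent the equation is not coupled at all: direct integration in q.
- the exact-equation method: with the unknown absent from both coefficients, the cross-partial test holds emptily — nothing for the exact method to work on.
- the homogeneous substitution — the slope is not a function of the ratio of the variables alone.
- a linear integrating factor — with the unknown absent the integrating factor is a formality; direct integration is the working structure.


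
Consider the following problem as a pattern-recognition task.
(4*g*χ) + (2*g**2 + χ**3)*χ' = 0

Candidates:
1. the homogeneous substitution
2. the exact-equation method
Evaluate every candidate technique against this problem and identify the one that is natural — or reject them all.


Technique: the exact-equation method — the mixed-partials test passes for 4*g*χ and 2*g**2 + χ**3, so a potential function exists as presented.
- the homogeneous substitution — the slope is not a function of the ratio of the variables alone.
- the exact-equation method — yes, a natural case for it.


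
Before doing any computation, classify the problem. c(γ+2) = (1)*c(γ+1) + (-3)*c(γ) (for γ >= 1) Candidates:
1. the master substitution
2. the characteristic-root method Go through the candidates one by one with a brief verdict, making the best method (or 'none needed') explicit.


Verdict: the characteristic-root method — fixed numeric weights on consecutive terms and no forcing term added: the root method in its home territory.
- the master substitution: the recursion shifts the index rather than dividing it.
- the characteristic-root method: applies; the problem has the shape this method handles.


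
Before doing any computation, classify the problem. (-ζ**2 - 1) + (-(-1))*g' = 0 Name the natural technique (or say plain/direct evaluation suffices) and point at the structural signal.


Method: no special technique — the slope is a pure function of ζ; integrate both sides and be done.


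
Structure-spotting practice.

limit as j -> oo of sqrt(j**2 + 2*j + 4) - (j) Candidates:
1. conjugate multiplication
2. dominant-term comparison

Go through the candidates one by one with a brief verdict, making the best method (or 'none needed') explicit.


Method: conjugate multiplication — an infinity-minus-infinity difference with a surviving radical — multiply by the conjugate to cancel the divergence.
- conjugate multiplication: yes — fits the structure here.
- dominant-term comparison: this is not a rational comparison of growth rates at infinity.


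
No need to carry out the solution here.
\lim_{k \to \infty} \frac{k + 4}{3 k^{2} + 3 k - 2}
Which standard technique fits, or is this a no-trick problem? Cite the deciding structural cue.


Best approach: dominant-term comparison — at large k only the top-degree terms survive; compare the leading terms and the limit falls out. Viewed as a single quotient this is an ∞/∞ form — an at-infinity application of l'Hôpital's rule would also resolve it; comparing leading growth reads the answer without differentiating.


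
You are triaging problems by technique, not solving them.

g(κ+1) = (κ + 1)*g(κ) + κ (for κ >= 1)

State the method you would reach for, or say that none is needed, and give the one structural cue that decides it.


Diagnosis: a summation factor — first-order, linear, moving coefficient κ + 1: the discrete analogue of an integrating factor handles it.


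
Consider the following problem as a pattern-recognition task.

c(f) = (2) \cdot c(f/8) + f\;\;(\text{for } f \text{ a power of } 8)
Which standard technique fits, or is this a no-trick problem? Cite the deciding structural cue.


Method: the master substitution — the argument shrinks by the factor 8, so measure the index on a logarithmic scale and the recursion becomes a shift.


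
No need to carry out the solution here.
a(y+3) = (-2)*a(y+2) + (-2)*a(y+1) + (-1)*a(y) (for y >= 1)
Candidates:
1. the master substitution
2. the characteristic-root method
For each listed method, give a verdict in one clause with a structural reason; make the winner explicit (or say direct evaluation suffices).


Method: the characteristic-root method — this is the constant-coefficient homogeneous case — the whole solution in y reduces to a polynomial's roots.
- the master substitution: no fixed divisor shrinks the index between calls.
- the characteristic-root method: yes, a natural case for it.


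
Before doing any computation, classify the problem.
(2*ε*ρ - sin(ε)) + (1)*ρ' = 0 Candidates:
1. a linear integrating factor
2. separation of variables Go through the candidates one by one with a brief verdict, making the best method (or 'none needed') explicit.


Method: a linear integrating factor — the equation is linear in ρ with coefficient 2*ε; multiplying by the integrating factor exp(∫2*ε) makes the left side a perfect derivative.
- a linear integrating factor: yes, a natural case for it.
- separation of variables: the two dependences are entangled, not a clean product of one-variable pieces.


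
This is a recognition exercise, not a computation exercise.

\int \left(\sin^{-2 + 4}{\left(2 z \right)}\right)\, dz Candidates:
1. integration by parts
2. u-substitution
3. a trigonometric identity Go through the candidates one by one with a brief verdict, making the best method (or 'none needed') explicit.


Verdict: a trigonometric identity — reduce \sin^{-2 + 4}{\left(2 z \right)} with the power-reduction formula and the integral becomes first-degree trigonometry.
- integration by parts — not the fit here: there is no polynomial factor to ladder down — parts can still close the trigonometric product by recursion, though the identity rewrite is the direct route.
- u-substitution — no subexpression of the integrand pairs with its own derivative as a factor — individual terms may offer their own substitutions, but any change of variable covering the whole integral would have to be constructed from outside the expression.
- a trigonometric identity — yes, a natural case for it.
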